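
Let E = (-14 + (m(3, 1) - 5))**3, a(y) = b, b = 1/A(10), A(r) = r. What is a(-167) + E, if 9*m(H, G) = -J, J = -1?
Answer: -49129271/7290 ≈ -6739.3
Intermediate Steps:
m(H, G) = 1/9 (m(H, G) = (-1*(-1))/9 = (1/9)*1 = 1/9)
b = 1/10 ≈ 0.10000
a(y) = 1/10
E = -4913000/729 (E = (-14 + (1/9 - 5))**3 = (-14 - 44/9)**3 = (-170/9)**3 = -4913000/729 ≈ -6739.4)
a(-167) + E = 1/10 - 4913000/729 = -49129271/7290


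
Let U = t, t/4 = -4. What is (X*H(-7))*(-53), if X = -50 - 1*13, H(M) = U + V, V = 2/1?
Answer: -46746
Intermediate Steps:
V = 2 (V = 2*1 = 2)
t = -16 (t = 4*(-4) = -16)
U = -16
H(M) = -14 (H(M) = -16 + 2 = -14)
X = -63 (X = -50 - 13 = -63)
(X*H(-7))*(-53) = -63*(-14)*(-53) = 882*(-53) = -46746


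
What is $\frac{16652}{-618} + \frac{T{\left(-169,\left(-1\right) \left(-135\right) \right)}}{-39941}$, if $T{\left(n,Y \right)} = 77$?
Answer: $- \frac{30233869}{1121979} \approx -26.947$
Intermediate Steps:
$\frac{16652}{-618} + \frac{T{\left(-169,\left(-1\right) \left(-135\right) \right)}}{-39941} = \frac{16652}{-618} + \frac{77}{-39941} = 16652 \left(- \frac{1}{618}\right) + 77 \left(- \frac{1}{39941}\right) = - \frac{8326}{309} - \frac{7}{3631} = - \frac{30233869}{1121979}$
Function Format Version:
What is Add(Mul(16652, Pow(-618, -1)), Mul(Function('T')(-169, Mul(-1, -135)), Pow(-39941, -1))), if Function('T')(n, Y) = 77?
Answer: Rational(-30233869, 1121979) ≈ -26.947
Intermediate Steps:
Add(Mul(16652, Pow(-618, -1)), Mul(Function('T')(-169, Mul(-1, -135)), Pow(-39941, -1))) = Add(Mul(16652, Pow(-618, -1)), Mul(77, Pow(-39941, -1))) = Add(Mul(16652, Rational(-1, 618)), Mul(77, Rational(-1, 39941))) = Add(Rational(-8326, 309), Rational(-7, 3631)) = Rational(-30233869, 1121979)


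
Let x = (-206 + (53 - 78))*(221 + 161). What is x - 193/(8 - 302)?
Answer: -25942955/294 ≈ -88241.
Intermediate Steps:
x = -88242 (x = (-206 - 25)*382 = -231*382 = -88242)
x - 193/(8 - 302) = -88242 - 193/(8 - 302) = -88242 - 193/(-294) = -88242 - 193*(-1/294) = -88242 + 193/294 = -25942955/294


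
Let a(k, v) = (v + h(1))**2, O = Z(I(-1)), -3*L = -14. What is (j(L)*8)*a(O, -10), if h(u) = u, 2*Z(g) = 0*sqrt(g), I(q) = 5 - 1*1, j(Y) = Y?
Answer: 3024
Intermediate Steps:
L = 14/3 (L = -1/3*(-14) = 14/3 ≈ 4.6667)
I(q) = 4 (I(q) = 5 - 1 = 4)
Z(g) = 0 (Z(g) = (0*sqrt(g))/2 = (1/2)*0 = 0)
O = 0
a(k, v) = (1 + v)**2 (a(k, v) = (v + 1)**2 = (1 + v)**2)
(j(L)*8)*a(O, -10) = ((14/3)*8)*(1 - 10)**2 = (112/3)*(-9)**2 = (112/3)*81 = 3024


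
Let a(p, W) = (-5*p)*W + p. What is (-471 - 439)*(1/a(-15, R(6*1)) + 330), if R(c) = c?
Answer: -26126282/87 ≈ -3.0030e+5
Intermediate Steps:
a(p, W) = p - 5*W*p (a(p, W) = -5*W*p + p = p - 5*W*p)
(-471 - 439)*(1/a(-15, R(6*1)) + 330) = (-471 - 439)*(1/(-15*(1 - 30)) + 330) = -910*(1/(-15*(1 - 5*6)) + 330) = -910*(1/(-15*(1 - 30)) + 330) = -910*(1/(-15*(-29)) + 330) = -910*(1/435 + 330) = -910*143551/435 = -26126282/87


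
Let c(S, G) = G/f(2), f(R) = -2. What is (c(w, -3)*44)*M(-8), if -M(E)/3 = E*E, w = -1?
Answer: -12672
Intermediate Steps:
c(S, G) = -G/2 (c(S, G) = G/(-2) = G*(-1/2) = -G/2)
M(E) = -3*E**2 (M(E) = -3*E*E = -3*E**2)
(c(w, -3)*44)*M(-8) = (-1/2*(-3)*44)*(-3*(-8)**2) = ((3/2)*44)*(-3*64) = 66*(-192) = -12672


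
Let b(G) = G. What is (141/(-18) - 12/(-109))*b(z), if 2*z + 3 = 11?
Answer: -10102/327 ≈ -30.893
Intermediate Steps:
z = 4 (z = -3/2 + (½)*11 = -3/2 + 11/2 = 4)
(141/(-18) - 12/(-109))*b(z) = (141/(-18) - 12/(-109))*4 = (141*(-1/18) - 12*(-1/109))*4 = (-47/6 + 12/109)*4 = -5051/654*4 = -10102/327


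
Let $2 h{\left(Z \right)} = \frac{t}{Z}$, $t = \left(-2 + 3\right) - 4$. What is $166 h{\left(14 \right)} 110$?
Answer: $- \frac{13695}{7} \approx -1956.4$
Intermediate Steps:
$t = -3$ ($t = 1 - 4 = -3$)
$h{\left(Z \right)} = - \frac{3}{2 Z}$ ($h{\left(Z \right)} = \frac{\left(-3\right) \frac{1}{Z}}{2} = - \frac{3}{2 Z}$)
$166 h{\left(14 \right)} 110 = 166 \left(- \frac{3}{2 \cdot 14}\right) 110 = 166 \left(\left(- \frac{3}{2}\right) \frac{1}{14}\right) 110 = 166 \left(- \frac{3}{28}\right) 110 = \left(- \frac{249}{14}\right) 110 = - \frac{13695}{7}$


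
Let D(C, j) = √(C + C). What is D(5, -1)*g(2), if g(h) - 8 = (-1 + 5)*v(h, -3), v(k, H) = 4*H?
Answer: -40*√10 ≈ -126.49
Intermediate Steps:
D(C, j) = √2*√C (D(C, j) = √(2*C) = √2*√C)
g(h) = -40 (g(h) = 8 + (-1 + 5)*(4*(-3)) = 8 + 4*(-12) = 8 - 48 = -40)
D(5, -1)*g(2) = (√2*√5)*(-40) = √10*(-40) = -40*√10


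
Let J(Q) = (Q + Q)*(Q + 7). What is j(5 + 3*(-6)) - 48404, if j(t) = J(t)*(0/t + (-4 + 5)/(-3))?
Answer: -48456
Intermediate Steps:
J(Q) = 2*Q*(7 + Q) (J(Q) = (2*Q)*(7 + Q) = 2*Q*(7 + Q))
j(t) = -2*t*(7 + t)/3 (j(t) = (2*t*(7 + t))*(0/t + (-4 + 5)/(-3)) = (2*t*(7 + t))*(0 + 1*(-1/3)) = (2*t*(7 + t))*(0 - 1/3) = (2*t*(7 + t))*(-1/3) = -2*t*(7 + t)/3)
j(5 + 3*(-6)) - 48404 = -2*(5 + 3*(-6))*(7 + (5 + 3*(-6)))/3 - 48404 = -2*(5 - 18)*(7 + (5 - 18))/3 - 48404 = -2/3*(-13)*(7 - 13) - 48404 = -2/3*(-13)*(-6) - 48404 = -52 - 48404 = -48456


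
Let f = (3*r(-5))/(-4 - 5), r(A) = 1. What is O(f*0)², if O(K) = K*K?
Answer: 0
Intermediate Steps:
f = -⅓ (f = (3*1)/(-4 - 5) = 3/(-9) = 3*(-⅑) = -⅓ ≈ -0.33333)
O(K) = K²
O(f*0)² = ((-⅓*0)²)² = (0²)² = 0² = 0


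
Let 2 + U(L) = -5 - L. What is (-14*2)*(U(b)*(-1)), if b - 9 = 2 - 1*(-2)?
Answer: -560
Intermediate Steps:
b = 13 (b = 9 + (2 - 1*(-2)) = 9 + (2 + 2) = 9 + 4 = 13)
U(L) = -7 - L (U(L) = -2 + (-5 - L) = -7 - L)
(-14*2)*(U(b)*(-1)) = (-14*2)*((-7 - 1*13)*(-1)) = -28*(-7 - 13)*(-1) = -(-560)*(-1) = -28*20 = -560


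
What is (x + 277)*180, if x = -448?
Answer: -30780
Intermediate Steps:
(x + 277)*180 = (-448 + 277)*180 = -171*180 = -30780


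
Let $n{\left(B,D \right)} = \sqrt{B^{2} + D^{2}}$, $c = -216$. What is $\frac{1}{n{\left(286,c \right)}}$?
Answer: $\frac{\sqrt{32113}}{64226} \approx 0.0027902$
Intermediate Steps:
$\frac{1}{n{\left(286,c \right)}} = \frac{1}{\sqrt{286^{2} + \left(-216\right)^{2}}} = \frac{1}{\sqrt{81796 + 46656}} = \frac{1}{\sqrt{128452}} = \frac{1}{2 \sqrt{32113}} = \frac{\sqrt{32113}}{64226}$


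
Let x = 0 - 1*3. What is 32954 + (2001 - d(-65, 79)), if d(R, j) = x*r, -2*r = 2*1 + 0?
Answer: 34952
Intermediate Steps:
x = -3 (x = 0 - 3 = -3)
r = -1 (r = -(2*1 + 0)/2 = -(2 + 0)/2 = -½*2 = -1)
d(R, j) = 3 (d(R, j) = -3*(-1) = 3)
32954 + (2001 - d(-65, 79)) = 32954 + (2001 - 1*3) = 32954 + (2001 - 3) = 32954 + 1998 = 34952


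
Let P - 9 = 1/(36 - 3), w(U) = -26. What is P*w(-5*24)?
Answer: -7748/33 ≈ -234.79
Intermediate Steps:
P = 298/33 (P = 9 + 1/(36 - 3) = 9 + 1/33 = 298/33 ≈ 9.0303)
P*w(-5*24) = (298/33)*(-26) = -7748/33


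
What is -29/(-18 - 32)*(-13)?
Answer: -377/50 ≈ -7.5400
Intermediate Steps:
-29/(-18 - 32)*(-13) = -29/(-50)*(-13) = -29*(-1/50)*(-13) = (29/50)*(-13) = -377/50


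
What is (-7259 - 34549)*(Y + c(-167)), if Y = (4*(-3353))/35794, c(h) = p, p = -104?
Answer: 78097093152/17897 ≈ 4.3637e+6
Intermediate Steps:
c(h) = -104
Y = -6706/17897 (Y = -13412*1/35794 = -6706/17897 ≈ -0.37470)
(-7259 - 34549)*(Y + c(-167)) = (-7259 - 34549)*(-6706/17897 - 104) = -41808*(-1867994/17897) = 78097093152/17897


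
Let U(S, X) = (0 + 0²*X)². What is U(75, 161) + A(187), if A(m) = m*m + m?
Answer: 35156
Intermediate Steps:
A(m) = m + m² (A(m) = m² + m = m + m²)
U(S, X) = 0 (U(S, X) = (0 + 0*X)² = (0 + 0)² = 0² = 0)
U(75, 161) + A(187) = 0 + 187*(1 + 187) = 0 + 187*188 = 0 + 35156 = 35156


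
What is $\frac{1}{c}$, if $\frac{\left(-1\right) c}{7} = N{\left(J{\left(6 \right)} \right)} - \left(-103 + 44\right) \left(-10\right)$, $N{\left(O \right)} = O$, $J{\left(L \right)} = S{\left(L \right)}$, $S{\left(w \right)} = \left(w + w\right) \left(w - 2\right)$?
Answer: $\frac{1}{3794} \approx 0.00026357$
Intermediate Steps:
$S{\left(w \right)} = 2 w \left(-2 + w\right)$
$J{\left(L \right)} = 2 L \left(-2 + L\right)$
$c = 3794$ ($c = - 7 \left(2 \cdot 6 \left(-2 + 6\right) - \left(-103 + 44\right) \left(-10\right)\right) = - 7 \left(2 \cdot 6 \cdot 4 - \left(-59\right) \left(-10\right)\right) = - 7 \left(48 - 590\right) = \left(-7\right) \left(-542\right) = 3794$)
$\frac{1}{c} = \frac{1}{3794}$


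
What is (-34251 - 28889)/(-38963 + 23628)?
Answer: 12628/3067 ≈ 4.1174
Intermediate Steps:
(-34251 - 28889)/(-38963 + 23628) = -63140/(-15335) = -63140*(-1/15335) = 12628/3067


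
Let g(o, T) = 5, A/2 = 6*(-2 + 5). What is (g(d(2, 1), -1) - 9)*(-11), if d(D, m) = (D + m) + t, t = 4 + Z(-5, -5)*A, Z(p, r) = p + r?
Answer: 44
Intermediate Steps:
A = 36 (A = 2*(6*(-2 + 5)) = 2*(6*3) = 2*18 = 36)
t = -356 (t = 4 + (-5 - 5)*36 = 4 - 10*36 = 4 - 360 = -356)
d(D, m) = -356 + D + m (d(D, m) = (D + m) - 356 = -356 + D + m)
(g(d(2, 1), -1) - 9)*(-11) = (5 - 9)*(-11) = -4*(-11) = 44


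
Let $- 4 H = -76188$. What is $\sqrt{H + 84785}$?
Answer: $2 \sqrt{25958} \approx 322.23$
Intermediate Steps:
$H = 19047$ ($H = \left(- \frac{1}{4}\right) \left(-76188\right) = 19047$)
$\sqrt{H + 84785} = \sqrt{19047 + 84785} = \sqrt{103832} = 2 \sqrt{25958}$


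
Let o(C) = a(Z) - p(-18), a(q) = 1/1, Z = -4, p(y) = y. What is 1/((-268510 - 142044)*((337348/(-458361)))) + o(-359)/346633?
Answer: 2790374893561/48008521722343336 ≈ 5.8123e-5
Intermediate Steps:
a(q) = 1
o(C) = 19 (o(C) = 1 - 1*(-18) = 1 + 18 = 19)
1/((-268510 - 142044)*((337348/(-458361)))) + o(-359)/346633 = 1/((-268510 - 142044)*((337348/(-458361)))) + 19/346633 = 1/((-410554)*((337348*(-1/458361)))) + 19*(1/346633) = -1/(410554*(-337348/458361)) + 19/346633 = -1/410554*(-458361/337348) + 19/346633 = 458361/138499570792 + 19/346633 = 2790374893561/48008521722343336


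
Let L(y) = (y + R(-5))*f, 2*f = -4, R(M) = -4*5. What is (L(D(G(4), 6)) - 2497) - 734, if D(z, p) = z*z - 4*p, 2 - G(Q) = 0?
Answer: -3151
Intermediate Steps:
G(Q) = 2 (G(Q) = 2 - 1*0 = 2 + 0 = 2)
R(M) = -20
D(z, p) = z² - 4*p
f = -2 (f = (½)*(-4) = -2)
L(y) = 40 - 2*y (L(y) = (y - 20)*(-2) = (-20 + y)*(-2) = 40 - 2*y)
(L(D(G(4), 6)) - 2497) - 734 = ((40 - 2*(2² - 4*6)) - 2497) - 734 = ((40 - 2*(4 - 24)) - 2497) - 734 = ((40 - 2*(-20)) - 2497) - 734 = ((40 + 40) - 2497) - 734 = (80 - 2497) - 734 = -2417 - 734 = -3151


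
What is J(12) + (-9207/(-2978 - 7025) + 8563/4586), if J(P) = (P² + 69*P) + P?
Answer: 45267656863/45873758 ≈ 986.79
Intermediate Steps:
J(P) = P² + 70*P
J(12) + (-9207/(-2978 - 7025) + 8563/4586) = 12*(70 + 12) + (-9207/(-2978 - 7025) + 8563/4586) = 12*82 + (-9207/(-10003) + 8563*(1/4586)) = 984 + (-9207*(-1/10003) + 8563/4586) = 984 + (9207/10003 + 8563/4586) = 984 + 127878991/45873758 = 45267656863/45873758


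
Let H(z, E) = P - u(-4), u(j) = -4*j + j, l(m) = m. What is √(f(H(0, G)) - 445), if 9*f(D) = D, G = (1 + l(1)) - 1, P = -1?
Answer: 7*I*√82/3 ≈ 21.129*I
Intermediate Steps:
G = 1 (G = (1 + 1) - 1 = 2 - 1 = 1)
u(j) = -3*j
H(z, E) = -13 (H(z, E) = -1 - (-3)*(-4) = -1 - 1*12 = -1 - 12 = -13)
f(D) = D/9
√(f(H(0, G)) - 445) = √((⅑)*(-13) - 445) = √(-13/9 - 445) = √(-4018/9) = 7*I*√82/3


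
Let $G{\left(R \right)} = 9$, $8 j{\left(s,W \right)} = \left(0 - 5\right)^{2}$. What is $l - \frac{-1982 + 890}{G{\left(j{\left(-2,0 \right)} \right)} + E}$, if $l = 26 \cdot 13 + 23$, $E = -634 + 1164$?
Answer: $\frac{27953}{77} \approx 363.03$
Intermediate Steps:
$j{\left(s,W \right)} = \frac{25}{8}$ ($j{\left(s,W \right)} = \frac{\left(0 - 5\right)^{2}}{8} = \frac{\left(-5\right)^{2}}{8} = \frac{1}{8} \cdot 25 = \frac{25}{8}$)
$E = 530$
$l = 361$ ($l = 338 + 23 = 361$)
$l - \frac{-1982 + 890}{G{\left(j{\left(-2,0 \right)} \right)} + E} = 361 - \frac{-1982 + 890}{9 + 530} = 361 - - \frac{1092}{539} = 361 - \left(-1092\right) \frac{1}{539} = 361 - - \frac{156}{77} = 361 + \frac{156}{77} = \frac{27953}{77}$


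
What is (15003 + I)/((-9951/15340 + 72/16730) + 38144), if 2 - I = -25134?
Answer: 206024014196/195780842501 ≈ 1.0523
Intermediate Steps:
I = 25136 (I = 2 - 1*(-25134) = 2 + 25134 = 25136)
(15003 + I)/((-9951/15340 + 72/16730) + 38144) = (15003 + 25136)/((-9951/15340 + 72/16730) + 38144) = 40139/((-9951*1/15340 + 72*(1/16730)) + 38144) = 40139/((-9951/15340 + 36/8365) + 38144) = 40139/(-3307515/5132764 + 38144) = 40139/(195780842501/5132764) = 40139*(5132764/195780842501) = 206024014196/195780842501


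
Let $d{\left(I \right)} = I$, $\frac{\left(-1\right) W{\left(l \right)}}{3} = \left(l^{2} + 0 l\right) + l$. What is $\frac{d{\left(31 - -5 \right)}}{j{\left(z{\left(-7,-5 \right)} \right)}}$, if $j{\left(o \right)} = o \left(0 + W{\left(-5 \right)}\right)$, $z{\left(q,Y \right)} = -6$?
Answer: $\frac{1}{10} \approx 0.1$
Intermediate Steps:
$W{\left(l \right)} = - 3 l - 3 l^{2}$ ($W{\left(l \right)} = - 3 \left(\left(l^{2} + 0 l\right) + l\right) = - 3 \left(\left(l^{2} + 0\right) + l\right) = - 3 \left(l^{2} + l\right) = - 3 \left(l + l^{2}\right) = - 3 l - 3 l^{2}$)
$j{\left(o \right)} = - 60 o$ ($j{\left(o \right)} = o \left(0 - - 15 \left(1 - 5\right)\right) = o \left(0 - \left(-15\right) \left(-4\right)\right) = o \left(0 - 60\right) = o \left(-60\right) = - 60 o$)
$\frac{d{\left(31 - -5 \right)}}{j{\left(z{\left(-7,-5 \right)} \right)}} = \frac{31 - -5}{\left(-60\right) \left(-6\right)} = \frac{31 + 5}{360} = 36 \cdot \frac{1}{360} = \frac{1}{10}$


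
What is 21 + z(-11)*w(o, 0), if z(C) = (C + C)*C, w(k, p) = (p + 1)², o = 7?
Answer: 263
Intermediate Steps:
w(k, p) = (1 + p)²
z(C) = 2*C² (z(C) = (2*C)*C = 2*C²)
21 + z(-11)*w(o, 0) = 21 + (2*(-11)²)*(1 + 0)² = 21 + (2*121)*1² = 21 + 242*1 = 21 + 242 = 263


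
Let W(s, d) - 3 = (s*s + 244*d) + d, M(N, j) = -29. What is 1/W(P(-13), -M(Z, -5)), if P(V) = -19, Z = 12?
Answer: 1/7469 ≈ 0.00013389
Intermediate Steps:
W(s, d) = 3 + s² + 245*d (W(s, d) = 3 + ((s*s + 244*d) + d) = 3 + ((s² + 244*d) + d) = 3 + (s² + 245*d) = 3 + s² + 245*d)
1/W(P(-13), -M(Z, -5)) = 1/(3 + (-19)² + 245*(-1*(-29))) = 1/(3 + 361 + 245*29) = 1/(3 + 361 + 7105) = 1/7469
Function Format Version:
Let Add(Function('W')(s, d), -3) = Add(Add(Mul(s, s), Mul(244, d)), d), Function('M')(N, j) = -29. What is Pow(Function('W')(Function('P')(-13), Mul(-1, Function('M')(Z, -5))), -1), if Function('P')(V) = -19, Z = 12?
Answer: Rational(1, 7469) ≈ 0.00013389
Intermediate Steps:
Function('W')(s, d) = Add(3, Pow(s, 2), Mul(245, d)) (Function('W')(s, d) = Add(3, Add(Add(Mul(s, s), Mul(244, d)), d)) = Add(3, Add(Add(Pow(s, 2), Mul(244, d)), d)) = Add(3, Add(Pow(s, 2), Mul(245, d))) = Add(3, Pow(s, 2), Mul(245, d)))
Pow(Function('W')(Function('P')(-13), Mul(-1, Function('M')(Z, -5))), -1) = Pow(Add(3, Pow(-19, 2), Mul(245, Mul(-1, -29))), -1) = Pow(Add(3, 361, Mul(245, 29)), -1) = Pow(Add(3, 361, 7105), -1) = Pow(7469, -1) = Rational(1, 7469)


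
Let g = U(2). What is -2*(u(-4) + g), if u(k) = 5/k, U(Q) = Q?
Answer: -3/2 ≈ -1.5000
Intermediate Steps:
g = 2
-2*(u(-4) + g) = -2*(5/(-4) + 2) = -2*(5*(-1/4) + 2) = -2*(-5/4 + 2) = -2*3/4 = -3/2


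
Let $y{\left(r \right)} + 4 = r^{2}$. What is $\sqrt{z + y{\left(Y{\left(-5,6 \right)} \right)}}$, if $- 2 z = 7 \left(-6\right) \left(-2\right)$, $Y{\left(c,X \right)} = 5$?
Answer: $i \sqrt{21} \approx 4.5826 i$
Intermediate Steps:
$y{\left(r \right)} = -4 + r^{2}$
$z = -42$ ($z = - \frac{7 \left(-6\right) \left(-2\right)}{2} = - \frac{\left(-42\right) \left(-2\right)}{2} = \left(- \frac{1}{2}\right) 84 = -42$)
$\sqrt{z + y{\left(Y{\left(-5,6 \right)} \right)}} = \sqrt{-42 - \left(4 - 5^{2}\right)} = \sqrt{-42 + \left(-4 + 25\right)} = \sqrt{-42 + 21} = \sqrt{-21} = i \sqrt{21}$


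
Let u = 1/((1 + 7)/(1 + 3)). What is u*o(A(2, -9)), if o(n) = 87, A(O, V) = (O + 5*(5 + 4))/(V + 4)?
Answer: 87/2 ≈ 43.500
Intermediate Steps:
A(O, V) = (45 + O)/(4 + V) (A(O, V) = (O + 5*9)/(4 + V) = (O + 45)/(4 + V) = (45 + O)/(4 + V))
u = ½ (u = 1/(8/4) = 1/(8*(¼)) = 1/2 = ½ ≈ 0.50000)
u*o(A(2, -9)) = (½)*87 = 87/2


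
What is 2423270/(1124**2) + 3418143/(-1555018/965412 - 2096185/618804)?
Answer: -35830670961074012637967/52393843559269336 ≈ -6.8387e+5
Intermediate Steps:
2423270/(1124**2) + 3418143/(-1555018/965412 - 2096185/618804) = 2423270/1263376 + 3418143/(-1555018*1/965412 - 2096185*1/618804) = 2423270*(1/1263376) + 3418143/(-777509/482706 - 2096185/618804) = 1211635/631688 + 3418143/(-82942597547/16594466868) = 1211635/631688 + 3418143*(-16594466868/82942597547) = 1211635/631688 - 56722260763586124/82942597547 = -35830670961074012637967/52393843559269336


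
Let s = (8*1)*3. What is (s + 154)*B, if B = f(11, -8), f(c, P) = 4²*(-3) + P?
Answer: -9968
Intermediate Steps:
f(c, P) = -48 + P (f(c, P) = 16*(-3) + P = -48 + P)
B = -56 (B = -48 - 8 = -56)
s = 24 (s = 8*3 = 24)
(s + 154)*B = (24 + 154)*(-56) = 178*(-56) = -9968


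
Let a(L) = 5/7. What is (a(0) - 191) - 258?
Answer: -3138/7 ≈ -448.29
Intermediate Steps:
a(L) = 5/7 (a(L) = 5*(1/7) = 5/7)
(a(0) - 191) - 258 = (5/7 - 191) - 258 = -1332/7 - 258 = -3138/7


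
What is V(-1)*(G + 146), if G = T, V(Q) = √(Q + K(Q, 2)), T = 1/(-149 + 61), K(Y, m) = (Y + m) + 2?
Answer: 12847*√2/88 ≈ 206.46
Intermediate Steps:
K(Y, m) = 2 + Y + m
T = -1/88 (T = 1/(-88) = -1/88 ≈ -0.011364)
V(Q) = √(4 + 2*Q) (V(Q) = √(Q + (2 + Q + 2)) = √(Q + (4 + Q)) = √(4 + 2*Q))
G = -1/88 ≈ -0.011364
V(-1)*(G + 146) = √(4 + 2*(-1))*(-1/88 + 146) = √(4 - 2)*(12847/88) = √2*(12847/88) = 12847*√2/88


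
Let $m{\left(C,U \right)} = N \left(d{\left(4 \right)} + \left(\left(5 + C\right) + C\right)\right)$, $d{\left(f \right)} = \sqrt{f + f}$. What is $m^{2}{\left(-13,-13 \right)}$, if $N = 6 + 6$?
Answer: $64656 - 12096 \sqrt{2} \approx 47550.0$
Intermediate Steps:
$d{\left(f \right)} = \sqrt{2} \sqrt{f}$ ($d{\left(f \right)} = \sqrt{2 f} = \sqrt{2} \sqrt{f}$)
$N = 12$
$m{\left(C,U \right)} = 60 + 24 C + 24 \sqrt{2}$ ($m{\left(C,U \right)} = 12 \left(\sqrt{2} \sqrt{4} + \left(\left(5 + C\right) + C\right)\right) = 12 \left(\sqrt{2} \cdot 2 + \left(5 + 2 C\right)\right) = 12 \left(2 \sqrt{2} + \left(5 + 2 C\right)\right) = 12 \left(5 + 2 C + 2 \sqrt{2}\right) = 60 + 24 C + 24 \sqrt{2}$)
$m^{2}{\left(-13,-13 \right)} = \left(60 + 24 \left(-13\right) + 24 \sqrt{2}\right)^{2} = \left(60 - 312 + 24 \sqrt{2}\right)^{2} = \left(-252 + 24 \sqrt{2}\right)^{2}$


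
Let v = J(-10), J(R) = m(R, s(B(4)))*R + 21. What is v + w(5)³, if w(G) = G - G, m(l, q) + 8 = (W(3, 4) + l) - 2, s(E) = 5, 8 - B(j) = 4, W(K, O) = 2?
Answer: 201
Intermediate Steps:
B(j) = 4 (B(j) = 8 - 1*4 = 8 - 4 = 4)
m(l, q) = -8 + l (m(l, q) = -8 + ((2 + l) - 2) = -8 + l)
J(R) = 21 + R*(-8 + R) (J(R) = (-8 + R)*R + 21 = R*(-8 + R) + 21 = 21 + R*(-8 + R))
w(G) = 0
v = 201 (v = 21 - 10*(-8 - 10) = 21 - 10*(-18) = 21 + 180 = 201)
v + w(5)³ = 201 + 0³ = 201 + 0 = 201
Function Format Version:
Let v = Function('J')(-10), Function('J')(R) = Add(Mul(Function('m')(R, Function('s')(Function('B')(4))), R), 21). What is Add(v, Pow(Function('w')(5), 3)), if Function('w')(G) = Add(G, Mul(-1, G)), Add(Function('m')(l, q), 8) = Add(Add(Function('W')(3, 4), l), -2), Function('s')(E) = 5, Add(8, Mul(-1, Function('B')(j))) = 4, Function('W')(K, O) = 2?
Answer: 201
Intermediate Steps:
Function('B')(j) = 4 (Function('B')(j) = Add(8, Mul(-1, 4)) = Add(8, -4) = 4)
Function('m')(l, q) = Add(-8, l) (Function('m')(l, q) = Add(-8, Add(Add(2, l), -2)) = Add(-8, l))
Function('J')(R) = Add(21, Mul(R, Add(-8, R))) (Function('J')(R) = Add(Mul(Add(-8, R), R), 21) = Add(Mul(R, Add(-8, R)), 21) = Add(21, Mul(R, Add(-8, R))))
Function('w')(G) = 0
v = 201 (v = Add(21, Mul(-10, Add(-8, -10))) = Add(21, Mul(-10, -18)) = Add(21, 180) = 201)
Add(v, Pow(Function('w')(5), 3)) = Add(201, Pow(0, 3)) = Add(201, 0) = 201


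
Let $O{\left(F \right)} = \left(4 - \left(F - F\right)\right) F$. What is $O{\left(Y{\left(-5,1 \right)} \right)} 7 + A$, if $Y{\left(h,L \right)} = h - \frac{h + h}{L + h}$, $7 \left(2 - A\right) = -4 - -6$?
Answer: $- \frac{1458}{7} \approx -208.29$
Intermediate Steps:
$A = \frac{12}{7}$ ($A = 2 - \frac{-4 - -6}{7} = 2 - \frac{-4 + 6}{7} = 2 - \frac{2}{7} = \frac{12}{7} \approx 1.7143$)
$Y{\left(h,L \right)} = h - \frac{2 h}{L + h}$
$O{\left(F \right)} = 4 F$ ($O{\left(F \right)} = \left(4 - 0\right) F = \left(4 + 0\right) F = 4 F$)
$O{\left(Y{\left(-5,1 \right)} \right)} 7 + A = 4 \left(- \frac{5 \left(-2 + 1 - 5\right)}{1 - 5}\right) 7 + \frac{12}{7} = 4 \left(\left(-5\right) \frac{1}{-4} \left(-6\right)\right) 7 + \frac{12}{7} = 4 \left(\left(-5\right) \left(- \frac{1}{4}\right) \left(-6\right)\right) 7 + \frac{12}{7} = 4 \left(- \frac{15}{2}\right) 7 + \frac{12}{7} = \left(-30\right) 7 + \frac{12}{7} = -210 + \frac{12}{7} = - \frac{1458}{7}$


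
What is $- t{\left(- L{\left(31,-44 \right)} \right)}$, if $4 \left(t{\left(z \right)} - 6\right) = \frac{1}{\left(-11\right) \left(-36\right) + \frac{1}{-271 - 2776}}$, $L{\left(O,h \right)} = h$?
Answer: $- \frac{28961711}{4826444} \approx -6.0006$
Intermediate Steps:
$t{\left(z \right)} = \frac{28961711}{4826444}$ ($t{\left(z \right)} = 6 + \frac{1}{4 \left(\left(-11\right) \left(-36\right) + \frac{1}{-271 - 2776}\right)} = 6 + \frac{1}{4 \left(396 + \frac{1}{-3047}\right)} = 6 + \frac{1}{4 \left(396 - \frac{1}{3047}\right)} = 6 + \frac{1}{4 \cdot \frac{1206611}{3047}} = 6 + \frac{1}{4} \cdot \frac{3047}{1206611} = 6 + \frac{3047}{4826444} = \frac{28961711}{4826444}$)
$- t{\left(- L{\left(31,-44 \right)} \right)} = \left(-1\right) \frac{28961711}{4826444} = - \frac{28961711}{4826444}$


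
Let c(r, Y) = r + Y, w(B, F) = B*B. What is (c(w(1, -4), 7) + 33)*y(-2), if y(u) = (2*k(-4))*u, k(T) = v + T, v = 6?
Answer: -328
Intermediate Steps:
k(T) = 6 + T
w(B, F) = B²
c(r, Y) = Y + r
y(u) = 4*u (y(u) = (2*(6 - 4))*u = (2*2)*u = 4*u)
(c(w(1, -4), 7) + 33)*y(-2) = ((7 + 1²) + 33)*(4*(-2)) = ((7 + 1) + 33)*(-8) = (8 + 33)*(-8) = 41*(-8) = -328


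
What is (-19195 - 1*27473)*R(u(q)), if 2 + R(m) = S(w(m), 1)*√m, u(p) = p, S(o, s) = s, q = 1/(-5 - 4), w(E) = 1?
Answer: 93336 - 15556*I ≈ 93336.0 - 15556.0*I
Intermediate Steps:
q = -⅑ (q = 1/(-9) = -⅑ ≈ -0.11111)
R(m) = -2 + √m (R(m) = -2 + 1*√m = -2 + √m)
(-19195 - 1*27473)*R(u(q)) = (-19195 - 1*27473)*(-2 + √(-⅑)) = (-19195 - 27473)*(-2 + I/3) = -46668*(-2 + I/3) = 93336 - 15556*I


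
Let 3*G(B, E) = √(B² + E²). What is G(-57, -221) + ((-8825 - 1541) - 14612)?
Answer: -24978 + √52090/3 ≈ -24902.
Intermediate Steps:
G(B, E) = √(B² + E²)/3
G(-57, -221) + ((-8825 - 1541) - 14612) = √((-57)² + (-221)²)/3 + ((-8825 - 1541) - 14612) = √(3249 + 48841)/3 + (-10366 - 14612) = √52090/3 - 24978 = -24978 + √52090/3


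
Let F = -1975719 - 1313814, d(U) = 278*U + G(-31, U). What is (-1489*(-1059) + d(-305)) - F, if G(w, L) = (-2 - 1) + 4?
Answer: 4781595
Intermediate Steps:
G(w, L) = 1 (G(w, L) = -3 + 4 = 1)
d(U) = 1 + 278*U (d(U) = 278*U + 1 = 1 + 278*U)
F = -3289533
(-1489*(-1059) + d(-305)) - F = (-1489*(-1059) + (1 + 278*(-305))) - 1*(-3289533) = (1576851 + (1 - 84790)) + 3289533 = (1576851 - 84789) + 3289533 = 1492062 + 3289533 = 4781595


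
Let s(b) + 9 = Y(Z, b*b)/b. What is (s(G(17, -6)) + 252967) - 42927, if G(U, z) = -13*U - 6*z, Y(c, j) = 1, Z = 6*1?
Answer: 38855734/185 ≈ 2.1003e+5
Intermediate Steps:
Z = 6
s(b) = -9 + 1/b
(s(G(17, -6)) + 252967) - 42927 = ((-9 + 1/(-13*17 - 6*(-6))) + 252967) - 42927 = ((-9 + 1/(-221 + 36)) + 252967) - 42927 = ((-9 + 1/(-185)) + 252967) - 42927 = ((-9 - 1/185) + 252967) - 42927 = (-1666/185 + 252967) - 42927 = 46797229/185 - 42927 = 38855734/185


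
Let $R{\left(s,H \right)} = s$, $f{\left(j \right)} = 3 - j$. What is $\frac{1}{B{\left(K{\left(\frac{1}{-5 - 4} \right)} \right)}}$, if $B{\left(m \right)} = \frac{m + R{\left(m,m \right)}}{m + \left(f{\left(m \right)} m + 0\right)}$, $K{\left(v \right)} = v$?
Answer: $\frac{37}{18} \approx 2.0556$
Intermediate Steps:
$B{\left(m \right)} = \frac{2 m}{m + m \left(3 - m\right)}$ ($B{\left(m \right)} = \frac{m + m}{m + \left(\left(3 - m\right) m + 0\right)} = \frac{2 m}{m + \left(m \left(3 - m\right) + 0\right)} = \frac{2 m}{m + m \left(3 - m\right)}$)
$\frac{1}{B{\left(K{\left(\frac{1}{-5 - 4} \right)} \right)}} = \frac{1}{\left(-2\right) \frac{1}{-4 + \frac{1}{-5 - 4}}} = \frac{1}{\left(-2\right) \frac{1}{-4 + \frac{1}{-9}}} = \frac{1}{\left(-2\right) \frac{1}{-4 - \frac{1}{9}}} = \frac{1}{\left(-2\right) \frac{1}{- \frac{37}{9}}} = \frac{1}{\left(-2\right) \left(- \frac{9}{37}\right)} = \frac{1}{\frac{18}{37}} = \frac{37}{18}$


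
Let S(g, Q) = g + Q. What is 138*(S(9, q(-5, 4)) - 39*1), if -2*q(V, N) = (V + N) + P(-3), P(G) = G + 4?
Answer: -4140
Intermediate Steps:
P(G) = 4 + G
q(V, N) = -½ - N/2 - V/2 (q(V, N) = -((V + N) + (4 - 3))/2 = -((N + V) + 1)/2 = -(1 + N + V)/2 = -½ - N/2 - V/2)
S(g, Q) = Q + g
138*(S(9, q(-5, 4)) - 39*1) = 138*(((-½ - ½*4 - ½*(-5)) + 9) - 39*1) = 138*(((-½ - 2 + 5/2) + 9) - 39) = 138*((0 + 9) - 39) = 138*(9 - 39) = 138*(-30) = -4140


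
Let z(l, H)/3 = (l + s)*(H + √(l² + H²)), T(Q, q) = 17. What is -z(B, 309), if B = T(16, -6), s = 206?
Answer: -206721 - 669*√95770 ≈ -4.1375e+5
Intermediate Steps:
B = 17
z(l, H) = 3*(206 + l)*(H + √(H² + l²)) (z(l, H) = 3*((l + 206)*(H + √(l² + H²))) = 3*((206 + l)*(H + √(H² + l²))) = 3*(206 + l)*(H + √(H² + l²)))
-z(B, 309) = -(618*309 + 618*√(309² + 17²) + 3*309*17 + 3*17*√(309² + 17²)) = -(190962 + 618*√(95481 + 289) + 15759 + 3*17*√(95481 + 289)) = -(190962 + 618*√95770 + 15759 + 3*17*√95770) = -(190962 + 618*√95770 + 15759 + 51*√95770) = -(206721 + 669*√95770) = -206721 - 669*√95770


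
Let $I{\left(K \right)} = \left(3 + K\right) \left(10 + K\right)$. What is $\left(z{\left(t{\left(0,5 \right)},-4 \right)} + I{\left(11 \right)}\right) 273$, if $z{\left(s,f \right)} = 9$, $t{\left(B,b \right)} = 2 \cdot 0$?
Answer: $82719$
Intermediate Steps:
$t{\left(B,b \right)} = 0$
$\left(z{\left(t{\left(0,5 \right)},-4 \right)} + I{\left(11 \right)}\right) 273 = \left(9 + \left(30 + 11^{2} + 13 \cdot 11\right)\right) 273 = \left(9 + \left(30 + 121 + 143\right)\right) 273 = \left(9 + 294\right) 273 = 303 \cdot 273 = 82719$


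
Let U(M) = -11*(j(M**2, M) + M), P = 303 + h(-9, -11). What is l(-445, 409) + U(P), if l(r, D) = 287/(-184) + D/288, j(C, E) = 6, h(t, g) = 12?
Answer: -23390269/6624 ≈ -3531.1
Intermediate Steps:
l(r, D) = -287/184 + D/288 (l(r, D) = 287*(-1/184) + D*(1/288) = -287/184 + D/288)
P = 315 (P = 303 + 12 = 315)
U(M) = -66 - 11*M (U(M) = -11*(6 + M) = -66 - 11*M)
l(-445, 409) + U(P) = (-287/184 + (1/288)*409) + (-66 - 11*315) = (-287/184 + 409/288) + (-66 - 3465) = -925/6624 - 3531 = -23390269/6624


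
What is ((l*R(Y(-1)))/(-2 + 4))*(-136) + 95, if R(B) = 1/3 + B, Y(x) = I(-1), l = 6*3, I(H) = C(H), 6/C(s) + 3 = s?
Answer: 1523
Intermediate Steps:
C(s) = 6/(-3 + s)
I(H) = 6/(-3 + H)
l = 18
Y(x) = -3/2 (Y(x) = 6/(-3 - 1) = 6/(-4) = 6*(-¼) = -3/2)
R(B) = ⅓ + B
((l*R(Y(-1)))/(-2 + 4))*(-136) + 95 = ((18*(⅓ - 3/2))/(-2 + 4))*(-136) + 95 = ((18*(-7/6))/2)*(-136) + 95 = -21*½*(-136) + 95 = -21/2*(-136) + 95 = 1428 + 95 = 1523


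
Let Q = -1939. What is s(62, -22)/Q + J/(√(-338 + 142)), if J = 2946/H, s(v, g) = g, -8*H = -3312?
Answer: 22/1939 - 491*I/966 ≈ 0.011346 - 0.50828*I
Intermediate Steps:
H = 414 (H = -⅛*(-3312) = 414)
J = 491/69 (J = 2946/414 = 2946*(1/414) = 491/69 ≈ 7.1159)
s(62, -22)/Q + J/(√(-338 + 142)) = -22/(-1939) + 491/(69*(√(-338 + 142))) = -22*(-1/1939) + 491/(69*(√(-196))) = 22/1939 + 491/(69*((14*I))) = 22/1939 + 491*(-I/14)/69 = 22/1939 - 491*I/966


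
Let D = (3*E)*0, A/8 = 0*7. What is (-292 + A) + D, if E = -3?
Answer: -292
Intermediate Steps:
A = 0 (A = 8*(0*7) = 8*0 = 0)
D = 0 (D = (3*(-3))*0 = -9*0 = 0)
(-292 + A) + D = (-292 + 0) + 0 = -292 + 0 = -292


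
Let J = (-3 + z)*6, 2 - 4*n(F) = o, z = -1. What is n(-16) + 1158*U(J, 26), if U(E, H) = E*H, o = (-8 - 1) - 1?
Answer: -722589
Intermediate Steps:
o = -10 (o = -9 - 1 = -10)
n(F) = 3 (n(F) = ½ - ¼*(-10) = ½ + 5/2 = 3)
J = -24 (J = (-3 - 1)*6 = -4*6 = -24)
n(-16) + 1158*U(J, 26) = 3 + 1158*(-24*26) = 3 + 1158*(-624) = 3 - 722592 = -722589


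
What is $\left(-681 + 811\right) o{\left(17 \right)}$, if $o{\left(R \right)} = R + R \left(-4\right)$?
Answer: $-6630$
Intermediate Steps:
$o{\left(R \right)} = - 3 R$ ($o{\left(R \right)} = R - 4 R = - 3 R$)
$\left(-681 + 811\right) o{\left(17 \right)} = \left(-681 + 811\right) \left(\left(-3\right) 17\right) = 130 \left(-51\right) = -6630$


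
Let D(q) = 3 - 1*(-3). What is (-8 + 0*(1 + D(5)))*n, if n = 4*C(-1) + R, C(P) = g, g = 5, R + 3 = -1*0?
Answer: -136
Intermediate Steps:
R = -3 (R = -3 - 1*0 = -3 + 0 = -3)
D(q) = 6 (D(q) = 3 + 3 = 6)
C(P) = 5
n = 17 (n = 4*5 - 3 = 20 - 3 = 17)
(-8 + 0*(1 + D(5)))*n = (-8 + 0*(1 + 6))*17 = (-8 + 0*7)*17 = (-8 + 0)*17 = -8*17 = -136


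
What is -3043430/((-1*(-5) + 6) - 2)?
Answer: -3043430/9 ≈ -3.3816e+5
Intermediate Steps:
-3043430/((-1*(-5) + 6) - 2) = -3043430/((5 + 6) - 2) = -3043430/(11 - 2) = -3043430/9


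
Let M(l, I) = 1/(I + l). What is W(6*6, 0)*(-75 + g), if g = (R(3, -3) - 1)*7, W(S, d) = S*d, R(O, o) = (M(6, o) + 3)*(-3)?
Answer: 0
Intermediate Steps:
R(O, o) = -9 - 3/(6 + o) (R(O, o) = (1/(o + 6) + 3)*(-3) = (1/(6 + o) + 3)*(-3) = (3 + 1/(6 + o))*(-3) = -9 - 3/(6 + o))
g = -77 (g = (3*(-19 - 3*(-3))/(6 - 3) - 1)*7 = (3*(-19 + 9)/3 - 1)*7 = (3*(⅓)*(-10) - 1)*7 = (-10 - 1)*7 = -11*7 = -77)
W(6*6, 0)*(-75 + g) = ((6*6)*0)*(-75 - 77) = (36*0)*(-152) = 0*(-152) = 0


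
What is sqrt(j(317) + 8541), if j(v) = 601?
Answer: sqrt(9142) ≈ 95.614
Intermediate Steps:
sqrt(j(317) + 8541) = sqrt(601 + 8541) = sqrt(9142)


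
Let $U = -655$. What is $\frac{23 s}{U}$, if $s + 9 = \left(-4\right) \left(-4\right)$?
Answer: $- \frac{161}{655} \approx -0.2458$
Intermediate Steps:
$s = 7$ ($s = -9 - -16 = -9 + 16 = 7$)
$\frac{23 s}{U} = \frac{23 \cdot 7}{-655} = 161 \left(- \frac{1}{655}\right) = - \frac{161}{655}$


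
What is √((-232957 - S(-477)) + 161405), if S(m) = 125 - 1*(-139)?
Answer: 2*I*√17954 ≈ 267.98*I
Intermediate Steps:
S(m) = 264 (S(m) = 125 + 139 = 264)
√((-232957 - S(-477)) + 161405) = √((-232957 - 1*264) + 161405) = √((-232957 - 264) + 161405) = √(-233221 + 161405) = √(-71816) = 2*I*√17954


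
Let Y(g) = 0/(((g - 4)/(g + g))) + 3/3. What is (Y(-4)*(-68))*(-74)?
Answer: 5032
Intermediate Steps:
Y(g) = 1 (Y(g) = 0/(((-4 + g)/((2*g)))) + 3*(⅓) = 0/(((-4 + g)*(1/(2*g)))) + 1 = 0/(((-4 + g)/(2*g))) + 1 = 0*(2*g/(-4 + g)) + 1 = 0 + 1 = 1)
(Y(-4)*(-68))*(-74) = (1*(-68))*(-74) = -68*(-74) = 5032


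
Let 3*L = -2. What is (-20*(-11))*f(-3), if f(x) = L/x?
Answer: 440/9 ≈ 48.889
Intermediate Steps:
L = -⅔ (L = (⅓)*(-2) = -⅔ ≈ -0.66667)
f(x) = -2/(3*x)
(-20*(-11))*f(-3) = (-20*(-11))*(-⅔/(-3)) = 220*(-⅔*(-⅓)) = 220*(2/9) = 440/9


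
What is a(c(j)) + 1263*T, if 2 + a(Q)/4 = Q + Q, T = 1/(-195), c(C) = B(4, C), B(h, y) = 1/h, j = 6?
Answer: -811/65 ≈ -12.477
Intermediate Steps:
c(C) = 1/4
T = -1/195 ≈ -0.0051282
a(Q) = -8 + 8*Q (a(Q) = -8 + 4*(Q + Q) = -8 + 4*(2*Q) = -8 + 8*Q)
a(c(j)) + 1263*T = (-8 + 8*(1/4)) + 1263*(-1/195) = (-8 + 2) - 421/65 = -6 - 421/65 = -811/65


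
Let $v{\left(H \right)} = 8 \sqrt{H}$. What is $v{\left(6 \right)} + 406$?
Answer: $406 + 8 \sqrt{6} \approx 425.6$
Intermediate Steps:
$v{\left(6 \right)} + 406 = 8 \sqrt{6} + 406 = 406 + 8 \sqrt{6}$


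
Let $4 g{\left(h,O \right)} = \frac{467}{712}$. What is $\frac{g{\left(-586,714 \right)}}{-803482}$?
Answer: $- \frac{467}{2288316736} \approx -2.0408 \cdot 10^{-7}$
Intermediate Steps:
$g{\left(h,O \right)} = \frac{467}{2848}$ ($g{\left(h,O \right)} = \frac{467 \cdot \frac{1}{712}}{4} = \frac{1}{4} \cdot \frac{467}{712} = \frac{467}{2848}$)
$\frac{g{\left(-586,714 \right)}}{-803482} = \frac{467}{2848 \left(-803482\right)} = \frac{467}{2848} \left(- \frac{1}{803482}\right) = - \frac{467}{2288316736}$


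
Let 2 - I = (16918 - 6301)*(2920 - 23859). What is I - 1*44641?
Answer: 222264724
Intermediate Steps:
I = 222309365 (I = 2 - (16918 - 6301)*(2920 - 23859) = 2 - 10617*(-20939) = 2 - 1*(-222309363) = 2 + 222309363 = 222309365)
I - 1*44641 = 222309365 - 1*44641 = 222309365 - 44641 = 222264724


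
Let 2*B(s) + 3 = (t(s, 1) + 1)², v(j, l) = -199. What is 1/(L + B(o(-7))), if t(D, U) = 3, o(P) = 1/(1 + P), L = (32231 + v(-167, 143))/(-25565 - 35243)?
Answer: 1382/8255 ≈ 0.16741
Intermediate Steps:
L = -364/691 (L = (32231 - 199)/(-25565 - 35243) = 32032/(-60808) = 32032*(-1/60808) = -364/691 ≈ -0.52677)
B(s) = 13/2 (B(s) = -3/2 + (3 + 1)²/2 = -3/2 + (½)*4² = -3/2 + (½)*16 = -3/2 + 8 = 13/2)
1/(L + B(o(-7))) = 1/(-364/691 + 13/2) = 1/(8255/1382) = 1382/8255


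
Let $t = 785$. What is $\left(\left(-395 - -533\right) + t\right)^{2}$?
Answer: $851929$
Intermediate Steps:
$\left(\left(-395 - -533\right) + t\right)^{2} = \left(\left(-395 - -533\right) + 785\right)^{2} = \left(\left(-395 + 533\right) + 785\right)^{2} = \left(138 + 785\right)^{2} = 923^{2} = 851929$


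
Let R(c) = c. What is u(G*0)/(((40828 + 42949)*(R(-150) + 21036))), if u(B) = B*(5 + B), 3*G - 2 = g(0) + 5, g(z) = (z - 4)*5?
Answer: 0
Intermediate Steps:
g(z) = -20 + 5*z (g(z) = (-4 + z)*5 = -20 + 5*z)
G = -13/3 (G = ⅔ + ((-20 + 5*0) + 5)/3 = ⅔ + ((-20 + 0) + 5)/3 = ⅔ + (-20 + 5)/3 = ⅔ + (⅓)*(-15) = ⅔ - 5 = -13/3 ≈ -4.3333)
u(G*0)/(((40828 + 42949)*(R(-150) + 21036))) = ((-13/3*0)*(5 - 13/3*0))/(((40828 + 42949)*(-150 + 21036))) = (0*(5 + 0))/((83777*20886)) = (0*5)/1749766422 = 0*(1/1749766422) = 0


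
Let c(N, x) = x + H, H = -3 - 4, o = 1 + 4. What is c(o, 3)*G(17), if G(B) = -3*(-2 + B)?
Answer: 180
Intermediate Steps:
o = 5
H = -7
G(B) = 6 - 3*B
c(N, x) = -7 + x (c(N, x) = x - 7 = -7 + x)
c(o, 3)*G(17) = (-7 + 3)*(6 - 3*17) = -4*(6 - 51) = -4*(-45) = 180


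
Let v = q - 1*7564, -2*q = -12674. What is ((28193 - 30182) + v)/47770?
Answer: -1608/23885 ≈ -0.067323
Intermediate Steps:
q = 6337 (q = -½*(-12674) = 6337)
v = -1227 (v = 6337 - 1*7564 = 6337 - 7564 = -1227)
((28193 - 30182) + v)/47770 = ((28193 - 30182) - 1227)/47770 = (-1989 - 1227)*(1/47770) = -3216*1/47770 = -1608/23885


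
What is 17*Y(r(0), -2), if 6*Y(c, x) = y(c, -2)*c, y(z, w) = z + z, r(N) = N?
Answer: 0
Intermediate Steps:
y(z, w) = 2*z
Y(c, x) = c**2/3 (Y(c, x) = ((2*c)*c)/6 = (2*c**2)/6 = c**2/3)
17*Y(r(0), -2) = 17*((1/3)*0**2) = 17*((1/3)*0) = 17*0 = 0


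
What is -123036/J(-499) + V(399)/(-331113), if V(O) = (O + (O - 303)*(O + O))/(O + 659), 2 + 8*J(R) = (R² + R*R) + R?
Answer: -6050029397387/3057602340922 ≈ -1.9787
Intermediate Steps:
J(R) = -¼ + R²/4 + R/8 (J(R) = -¼ + ((R² + R*R) + R)/8 = -¼ + ((R² + R²) + R)/8 = -¼ + (2*R² + R)/8 = -¼ + (R + 2*R²)/8 = -¼ + (R²/4 + R/8) = -¼ + R²/4 + R/8)
V(O) = (O + 2*O*(-303 + O))/(659 + O) (V(O) = (O + (-303 + O)*(2*O))/(659 + O) = (O + 2*O*(-303 + O))/(659 + O))
-123036/J(-499) + V(399)/(-331113) = -123036/(-¼ + (¼)*(-499)² + (⅛)*(-499)) + (399*(-605 + 2*399)/(659 + 399))/(-331113) = -123036/(-¼ + (¼)*249001 - 499/8) + (399*(-605 + 798)/1058)*(-1/331113) = -123036/(-¼ + 249001/4 - 499/8) + (399*(1/1058)*193)*(-1/331113) = -123036/497501/8 + (77007/1058)*(-1/331113) = -123036*8/497501 - 1351/6145922 = -984288/497501 - 1351/6145922 = -6050029397387/3057602340922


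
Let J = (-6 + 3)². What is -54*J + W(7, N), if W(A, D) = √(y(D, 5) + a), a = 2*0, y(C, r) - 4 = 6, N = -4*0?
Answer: -486 + √10 ≈ -482.84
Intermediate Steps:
N = 0
y(C, r) = 10 (y(C, r) = 4 + 6 = 10)
J = 9 (J = (-3)² = 9)
a = 0
W(A, D) = √10 (W(A, D) = √(10 + 0) = √10)
-54*J + W(7, N) = -54*9 + √10 = -486 + √10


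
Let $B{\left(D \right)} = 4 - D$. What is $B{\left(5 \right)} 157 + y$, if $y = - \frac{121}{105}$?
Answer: $- \frac{16606}{105} \approx -158.15$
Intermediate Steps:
$y = - \frac{121}{105}$ ($y = \left(-121\right) \frac{1}{105} = - \frac{121}{105} \approx -1.1524$)
$B{\left(5 \right)} 157 + y = \left(4 - 5\right) 157 - \frac{121}{105} = \left(-1\right) 157 - \frac{121}{105} = -157 - \frac{121}{105} = - \frac{16606}{105}$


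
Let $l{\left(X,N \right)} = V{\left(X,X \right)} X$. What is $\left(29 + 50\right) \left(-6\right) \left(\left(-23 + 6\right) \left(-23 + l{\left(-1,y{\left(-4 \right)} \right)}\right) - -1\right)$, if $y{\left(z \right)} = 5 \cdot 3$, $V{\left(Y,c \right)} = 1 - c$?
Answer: $-201924$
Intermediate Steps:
$y{\left(z \right)} = 15$
$l{\left(X,N \right)} = X \left(1 - X\right)$ ($l{\left(X,N \right)} = \left(1 - X\right) X = X \left(1 - X\right)$)
$\left(29 + 50\right) \left(-6\right) \left(\left(-23 + 6\right) \left(-23 + l{\left(-1,y{\left(-4 \right)} \right)}\right) - -1\right) = \left(29 + 50\right) \left(-6\right) \left(\left(-23 + 6\right) \left(-23 - \left(1 - -1\right)\right) - -1\right) = 79 \left(-6\right) \left(- 17 \left(-23 - \left(1 + 1\right)\right) + 1\right) = - 474 \left(- 17 \left(-23 - 2\right) + 1\right) = - 474 \left(\left(-17\right) \left(-25\right) + 1\right) = - 474 \left(425 + 1\right) = \left(-474\right) 426 = -201924$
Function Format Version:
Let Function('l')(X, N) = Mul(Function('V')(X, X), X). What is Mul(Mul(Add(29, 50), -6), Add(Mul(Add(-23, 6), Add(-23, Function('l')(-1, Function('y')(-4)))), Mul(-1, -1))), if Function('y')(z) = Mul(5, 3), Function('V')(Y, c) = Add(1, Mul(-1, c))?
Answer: -201924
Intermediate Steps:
Function('y')(z) = 15
Function('l')(X, N) = Mul(X, Add(1, Mul(-1, X))) (Function('l')(X, N) = Mul(Add(1, Mul(-1, X)), X) = Mul(X, Add(1, Mul(-1, X))))
Mul(Mul(Add(29, 50), -6), Add(Mul(Add(-23, 6), Add(-23, Function('l')(-1, Function('y')(-4)))), Mul(-1, -1))) = Mul(Mul(Add(29, 50), -6), Add(Mul(Add(-23, 6), Add(-23, Mul(-1, Add(1, Mul(-1, -1))))), Mul(-1, -1))) = Mul(Mul(79, -6), Add(Mul(-17, Add(-23, Mul(-1, Add(1, 1)))), 1)) = Mul(-474, Add(Mul(-17, Add(-23, Mul(-1, 2))), 1)) = Mul(-474, Add(Mul(-17, Add(-23, -2)), 1)) = Mul(-474, Add(Mul(-17, -25), 1)) = Mul(-474, Add(425, 1)) = Mul(-474, 426) = -201924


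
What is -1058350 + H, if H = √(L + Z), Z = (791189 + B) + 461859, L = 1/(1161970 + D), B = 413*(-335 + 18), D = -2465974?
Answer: -1058350 + √2822624868162003/50154 ≈ -1.0573e+6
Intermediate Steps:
B = -130921 (B = 413*(-317) = -130921)
L = -1/1304004 (L = 1/(1161970 - 2465974) = 1/(-1304004) = -1/1304004 ≈ -7.6687e-7)
Z = 1122127 (Z = (791189 - 130921) + 461859 = 660268 + 461859 = 1122127)
H = √2822624868162003/50154 (H = √(-1/1304004 + 1122127) = √(1463258096507/1304004) = √2822624868162003/50154 ≈ 1059.3)
-1058350 + H = -1058350 + √2822624868162003/50154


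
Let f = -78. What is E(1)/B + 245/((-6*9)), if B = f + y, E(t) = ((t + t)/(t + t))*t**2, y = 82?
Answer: -463/108 ≈ -4.2870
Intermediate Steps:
E(t) = t**2 (E(t) = ((2*t)/((2*t)))*t**2 = ((2*t)*(1/(2*t)))*t**2 = 1*t**2 = t**2)
B = 4 (B = -78 + 82 = 4)
E(1)/B + 245/((-6*9)) = 1**2/4 + 245/((-6*9)) = 1*(1/4) + 245/(-54) = 1/4 + 245*(-1/54) = 1/4 - 245/54 = -463/108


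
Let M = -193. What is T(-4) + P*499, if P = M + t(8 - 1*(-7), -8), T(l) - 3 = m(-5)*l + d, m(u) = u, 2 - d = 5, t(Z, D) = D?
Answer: -100279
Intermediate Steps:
d = -3 (d = 2 - 1*5 = 2 - 5 = -3)
T(l) = -5*l (T(l) = 3 + (-5*l - 3) = 3 + (-3 - 5*l) = -5*l)
P = -201 (P = -193 - 8 = -201)
T(-4) + P*499 = -5*(-4) - 201*499 = 20 - 100299 = -100279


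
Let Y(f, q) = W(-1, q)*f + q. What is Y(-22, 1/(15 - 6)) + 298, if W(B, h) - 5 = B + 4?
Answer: 1099/9 ≈ 122.11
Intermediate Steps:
W(B, h) = 9 + B (W(B, h) = 5 + (B + 4) = 5 + (4 + B) = 9 + B)
Y(f, q) = q + 8*f (Y(f, q) = (9 - 1)*f + q = 8*f + q = q + 8*f)
Y(-22, 1/(15 - 6)) + 298 = (1/(15 - 6) + 8*(-22)) + 298 = (1/9 - 176) + 298 = -1583/9 + 298 = 1099/9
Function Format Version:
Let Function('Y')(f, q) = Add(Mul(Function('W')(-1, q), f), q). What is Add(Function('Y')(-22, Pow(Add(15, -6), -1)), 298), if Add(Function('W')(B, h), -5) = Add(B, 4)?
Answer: Rational(1099, 9) ≈ 122.11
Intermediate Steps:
Function('W')(B, h) = Add(9, B) (Function('W')(B, h) = Add(5, Add(B, 4)) = Add(5, Add(4, B)) = Add(9, B))
Function('Y')(f, q) = Add(q, Mul(8, f)) (Function('Y')(f, q) = Add(Mul(Add(9, -1), f), q) = Add(Mul(8, f), q) = Add(q, Mul(8, f)))
Add(Function('Y')(-22, Pow(Add(15, -6), -1)), 298) = Add(Add(Pow(Add(15, -6), -1), Mul(8, -22)), 298) = Add(Add(Pow(9, -1), -176), 298) = Add(Add(Rational(1, 9), -176), 298) = Add(Rational(-1583, 9), 298) = Rational(1099, 9)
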